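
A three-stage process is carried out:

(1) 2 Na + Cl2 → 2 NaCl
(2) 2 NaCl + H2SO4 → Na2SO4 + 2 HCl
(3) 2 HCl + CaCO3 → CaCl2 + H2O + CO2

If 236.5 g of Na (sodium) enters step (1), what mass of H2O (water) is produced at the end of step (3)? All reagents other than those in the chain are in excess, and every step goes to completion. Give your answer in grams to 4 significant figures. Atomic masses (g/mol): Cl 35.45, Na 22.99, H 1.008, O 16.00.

M(Na) = 22.99 g/mol.
M(H2O) = 2(1.008) + 16.00 = 18.016 g/mol.
n(Na) = 236.5 / 22.99 = 10.287 mol.
Reaction (1): Na→NaCl ratio 2:2 ⇒ n(NaCl) = 10.287 mol.
Reaction (2): NaCl→HCl ratio 2:2 ⇒ n(HCl) = 10.287 mol.
Reaction (3): HCl→H2O ratio 2:1 ⇒ n(H2O) = 5.1435 mol.
Mass of H2O = 5.1435 × 18.016 = 92.666 g.

92.67 g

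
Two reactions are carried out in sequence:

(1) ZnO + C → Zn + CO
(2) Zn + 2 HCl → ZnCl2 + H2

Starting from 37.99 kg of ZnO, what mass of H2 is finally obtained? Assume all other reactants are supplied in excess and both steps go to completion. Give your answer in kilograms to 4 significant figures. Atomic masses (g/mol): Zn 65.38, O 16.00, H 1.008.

M(ZnO) = 65.38 + 16.00 = 81.38 g/mol.
M(H2) = 2(1.008) = 2.016 g/mol.
37.99 kg = 37990 g.
n(ZnO) = 37990 / 81.38 = 466.82 mol.
Step 1 gives a 1:1 ratio of ZnO to Zn, so n(Zn) = 466.82 mol.
In step 2 the Zn:H2 ratio is 1:1, so n(H2) = 466.82 mol.
Mass of H2 = 466.82 × 2.016 = 941.11 g = 0.9411 kg.

0.9411 kg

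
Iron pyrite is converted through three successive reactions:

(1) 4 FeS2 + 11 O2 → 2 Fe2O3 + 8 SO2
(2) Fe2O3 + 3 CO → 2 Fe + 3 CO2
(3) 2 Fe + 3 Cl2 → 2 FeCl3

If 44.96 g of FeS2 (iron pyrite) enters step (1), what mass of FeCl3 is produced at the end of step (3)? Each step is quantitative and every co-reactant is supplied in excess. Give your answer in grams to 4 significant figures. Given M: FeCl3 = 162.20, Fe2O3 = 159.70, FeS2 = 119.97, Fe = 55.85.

n(FeS2) = 44.96 / 119.97 = 0.37476 mol.
Reaction (1): FeS2→Fe2O3 ratio 4:2 ⇒ n(Fe2O3) = 0.18738 mol.
Reaction (2): Fe2O3→Fe ratio 1:2 ⇒ n(Fe) = 0.37476 mol.
Reaction (3): Fe→FeCl3 ratio 2:2 ⇒ n(FeCl3) = 0.37476 mol.
Mass of FeCl3 = 0.37476 × 162.20 = 60.786 g.

60.79 g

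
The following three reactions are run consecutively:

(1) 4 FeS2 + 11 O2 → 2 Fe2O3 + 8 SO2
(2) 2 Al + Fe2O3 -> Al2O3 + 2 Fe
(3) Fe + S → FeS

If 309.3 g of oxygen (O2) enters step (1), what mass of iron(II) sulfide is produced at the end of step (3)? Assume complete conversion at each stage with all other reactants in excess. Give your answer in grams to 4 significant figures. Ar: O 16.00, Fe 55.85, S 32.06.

M(O2) = 2(16.00) = 32.00 g/mol.
M(FeS) = 55.85 + 32.06 = 87.91 g/mol.
n(O2) = 309.3 / 32.00 = 9.6656 mol.
Reaction (1): O2→Fe2O3 ratio 11:2 ⇒ n(Fe2O3) = 1.7574 mol.
Reaction (2): Fe2O3→Fe ratio 1:2 ⇒ n(Fe) = 3.5148 mol.
Reaction (3): Fe→FeS ratio 1:1 ⇒ n(FeS) = 3.5148 mol.
Mass of FeS = 3.5148 × 87.91 = 308.98 g.

309.0 g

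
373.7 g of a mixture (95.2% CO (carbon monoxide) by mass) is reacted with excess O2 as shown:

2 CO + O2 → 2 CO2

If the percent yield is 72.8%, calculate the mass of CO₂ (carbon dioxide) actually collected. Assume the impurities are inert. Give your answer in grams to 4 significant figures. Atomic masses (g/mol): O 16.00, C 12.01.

406.9 g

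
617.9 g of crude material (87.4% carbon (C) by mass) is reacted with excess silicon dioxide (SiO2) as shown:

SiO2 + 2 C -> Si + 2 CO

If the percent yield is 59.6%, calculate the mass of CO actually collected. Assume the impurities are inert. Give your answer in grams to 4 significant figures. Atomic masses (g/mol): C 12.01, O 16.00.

Pure C available = 617.9 g × 0.874 = 540.04 g.
M(C) = 12.01 g/mol.
M(CO) = 12.01 + 16.00 = 28.01 g/mol.
n(C) = 540.04 g / 12.01 g/mol = 44.966 mol.
From the equation the C:CO mole ratio is 2:2, so n(CO) = 44.966 × 2/2 = 44.966 mol.
Mass of CO = 44.966 mol × 28.01 g/mol = 1259.5 g.
Actual mass collected = 1259.5 g × 0.596 = 750.66 g.

750.7 g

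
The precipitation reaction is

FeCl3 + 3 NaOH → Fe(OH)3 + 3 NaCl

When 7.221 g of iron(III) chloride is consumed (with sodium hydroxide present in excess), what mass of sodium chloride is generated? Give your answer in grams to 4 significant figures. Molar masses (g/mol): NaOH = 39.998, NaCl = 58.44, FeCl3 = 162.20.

7.805 g

n(FeCl3) = 7.2210 g / 162.20 g/mol = 0.044519 mol.
From the equation the FeCl3:NaCl mole ratio is 1:3, so n(NaCl) = 0.044519 × 3/1 = 0.13356 mol.
Mass of NaCl = 0.13356 mol × 58.44 g/mol = 7.8051 g.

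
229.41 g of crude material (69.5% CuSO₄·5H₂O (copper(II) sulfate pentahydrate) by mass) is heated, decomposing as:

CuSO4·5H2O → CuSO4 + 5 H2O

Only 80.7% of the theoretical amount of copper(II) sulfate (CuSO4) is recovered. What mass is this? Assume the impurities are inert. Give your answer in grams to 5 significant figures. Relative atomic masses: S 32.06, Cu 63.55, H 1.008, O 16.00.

Pure CuSO4·5H2O available = 229.41 g × 0.695 = 159.440 g.
M(CuSO4·5H2O) = 63.55 + 32.06 + 9(16.00) + 10(1.008) = 249.69 g/mol.
M(CuSO4) = 63.55 + 32.06 + 4(16.00) = 159.61 g/mol.
n(CuSO4·5H2O) = 159.440 g / 249.69 g/mol = 0.638552 mol.
From the equation the CuSO4·5H2O:CuSO4 mole ratio is 1:1, so n(CuSO4) = 0.638552 × 1/1 = 0.638552 mol.
Mass of CuSO4 = 0.638552 mol × 159.61 g/mol = 101.919 g.
Actual mass collected = 101.919 g × 0.807 = 82.2488 g.

82.249 g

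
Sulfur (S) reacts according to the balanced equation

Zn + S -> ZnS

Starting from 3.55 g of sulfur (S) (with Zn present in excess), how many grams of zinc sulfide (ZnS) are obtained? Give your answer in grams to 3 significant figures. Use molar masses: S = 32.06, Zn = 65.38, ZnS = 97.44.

n(S) = 3.550 g / 32.06 g/mol = 0.1107 mol.
From the equation the S:ZnS mole ratio is 1:1, so n(ZnS) = 0.1107 × 1/1 = 0.1107 mol.
Mass of ZnS = 0.1107 mol × 97.44 g/mol = 10.79 g.

10.8 g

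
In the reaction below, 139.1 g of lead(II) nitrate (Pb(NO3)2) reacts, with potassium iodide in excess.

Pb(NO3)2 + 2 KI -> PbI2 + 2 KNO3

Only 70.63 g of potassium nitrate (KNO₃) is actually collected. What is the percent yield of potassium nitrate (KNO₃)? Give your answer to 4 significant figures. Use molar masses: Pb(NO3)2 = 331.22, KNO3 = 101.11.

83.17 %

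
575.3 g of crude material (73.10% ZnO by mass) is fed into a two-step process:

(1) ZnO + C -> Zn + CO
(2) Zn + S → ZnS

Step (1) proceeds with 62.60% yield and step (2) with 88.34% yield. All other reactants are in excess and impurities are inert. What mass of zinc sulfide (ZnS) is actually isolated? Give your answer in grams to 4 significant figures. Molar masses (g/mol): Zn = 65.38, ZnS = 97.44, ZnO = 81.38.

Pure ZnO = 575.3 × 0.7310 = 420.54 g.
n(ZnO) = 420.54 / 81.38 = 5.1677 mol.
Step 1 (ZnO:Zn = 1:1): theoretical n(Zn) = 5.1677 mol; at 62.60% yield, n(Zn) = 3.2350 mol.
Step 2 (Zn:ZnS = 1:1): theoretical n(ZnS) = 3.2350 mol, so theoretical mass = 3.2350 × 97.44 = 315.21 g.
At 88.34% yield, actual mass of ZnS = 315.21 × 0.8834 = 278.46 g.

278.5 g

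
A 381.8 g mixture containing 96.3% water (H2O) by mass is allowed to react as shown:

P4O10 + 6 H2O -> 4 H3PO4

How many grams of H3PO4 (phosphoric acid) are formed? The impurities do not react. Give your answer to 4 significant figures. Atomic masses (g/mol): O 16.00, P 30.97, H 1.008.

1333 g

Mass of pure H2O = 381.8 g × 0.963 = 367.67 g.
M(H2O) = 2(1.008) + 16.00 = 18.016 g/mol.
M(H3PO4) = 3(1.008) + 30.97 + 4(16.00) = 97.994 g/mol.
n(H2O) = 367.67 g / 18.016 g/mol = 20.408 mol.
From the equation the H2O:H3PO4 mole ratio is 6:4, so n(H3PO4) = 20.408 × 4/6 = 13.605 mol.
Mass of H3PO4 = 13.605 mol × 97.994 g/mol = 1333.3 g.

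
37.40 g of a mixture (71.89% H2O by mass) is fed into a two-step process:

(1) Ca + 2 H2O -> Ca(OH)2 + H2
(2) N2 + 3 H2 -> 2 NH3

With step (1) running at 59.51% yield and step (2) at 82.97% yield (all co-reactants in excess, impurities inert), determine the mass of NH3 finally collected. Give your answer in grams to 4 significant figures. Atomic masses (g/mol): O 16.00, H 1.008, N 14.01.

Pure H2O = 37.40 × 0.7189 = 26.887 g.
M(H2O) = 2(1.008) + 16.00 = 18.016 g/mol.
M(NH3) = 14.01 + 3(1.008) = 17.034 g/mol.
n(H2O) = 26.887 / 18.016 = 1.4924 mol.
Step 1 (H2O:H2 = 2:1): theoretical n(H2) = 0.74619 mol; at 59.51% yield, n(H2) = 0.44406 mol.
Step 2 (H2:NH3 = 3:2): theoretical n(NH3) = 0.29604 mol, so theoretical mass = 0.29604 × 17.034 = 5.0427 g.
At 82.97% yield, actual mass of NH3 = 5.0427 × 0.8297 = 4.1840 g.

4.184 g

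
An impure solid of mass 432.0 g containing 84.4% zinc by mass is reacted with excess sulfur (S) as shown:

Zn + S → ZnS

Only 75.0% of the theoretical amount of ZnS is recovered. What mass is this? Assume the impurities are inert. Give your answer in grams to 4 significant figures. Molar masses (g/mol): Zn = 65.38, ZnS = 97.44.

Pure Zn available = 432.0 g × 0.844 = 364.61 g.
n(Zn) = 364.61 g / 65.38 g/mol = 5.5768 mol.
From the equation the Zn:ZnS mole ratio is 1:1, so n(ZnS) = 5.5768 × 1/1 = 5.5768 mol.
Mass of ZnS = 5.5768 mol × 97.44 g/mol = 543.40 g.
Actual mass collected = 543.40 g × 0.750 = 407.55 g.

407.5 g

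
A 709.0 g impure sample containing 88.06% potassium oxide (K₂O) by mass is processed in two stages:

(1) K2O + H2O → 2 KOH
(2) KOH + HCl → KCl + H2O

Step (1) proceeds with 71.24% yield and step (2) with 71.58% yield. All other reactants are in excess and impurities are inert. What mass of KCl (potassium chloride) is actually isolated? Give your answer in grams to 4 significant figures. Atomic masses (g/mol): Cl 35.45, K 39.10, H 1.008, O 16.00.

503.9 g

Pure K2O = 709.0 × 0.8806 = 624.35 g.
M(K2O) = 2(39.10) + 16.00 = 94.20 g/mol.
M(KCl) = 39.10 + 35.45 = 74.55 g/mol.
n(K2O) = 624.35 / 94.20 = 6.6279 mol.
Step 1 (K2O:KOH = 1:2): theoretical n(KOH) = 13.256 mol; at 71.24% yield, n(KOH) = 9.4434 mol.
Step 2 (KOH:KCl = 1:1): theoretical n(KCl) = 9.4434 mol, so theoretical mass = 9.4434 × 74.55 = 704.00 g.
At 71.58% yield, actual mass of KCl = 704.00 × 0.7158 = 503.93 g.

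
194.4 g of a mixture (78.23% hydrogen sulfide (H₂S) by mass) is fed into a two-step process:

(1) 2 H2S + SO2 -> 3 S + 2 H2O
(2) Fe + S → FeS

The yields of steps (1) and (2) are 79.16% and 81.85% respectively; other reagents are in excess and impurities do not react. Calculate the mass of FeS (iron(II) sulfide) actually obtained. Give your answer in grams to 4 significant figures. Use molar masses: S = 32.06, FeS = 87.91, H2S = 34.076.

381.3 g

Pure H2S = 194.4 × 0.7823 = 152.08 g.
n(H2S) = 152.08 / 34.076 = 4.4629 mol.
Step 1 (H2S:S = 2:3): theoretical n(S) = 6.6944 mol; at 79.16% yield, n(S) = 5.2993 mol.
Step 2 (S:FeS = 1:1): theoretical n(FeS) = 5.2993 mol, so theoretical mass = 5.2993 × 87.91 = 465.86 g.
At 81.85% yield, actual mass of FeS = 465.86 × 0.8185 = 381.31 g.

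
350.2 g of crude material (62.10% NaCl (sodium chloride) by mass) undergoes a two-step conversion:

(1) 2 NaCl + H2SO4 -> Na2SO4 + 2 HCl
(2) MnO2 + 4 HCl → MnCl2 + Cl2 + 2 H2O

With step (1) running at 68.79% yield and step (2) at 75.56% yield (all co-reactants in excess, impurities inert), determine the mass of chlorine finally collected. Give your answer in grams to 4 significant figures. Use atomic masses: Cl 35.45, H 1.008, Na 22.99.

Pure NaCl = 350.2 × 0.6210 = 217.47 g.
M(NaCl) = 22.99 + 35.45 = 58.44 g/mol.
M(Cl2) = 2(35.45) = 70.90 g/mol.
n(NaCl) = 217.47 / 58.44 = 3.7213 mol.
Step 1 (NaCl:HCl = 2:2): theoretical n(HCl) = 3.7213 mol; at 68.79% yield, n(HCl) = 2.5599 mol.
Step 2 (HCl:Cl2 = 4:1): theoretical n(Cl2) = 0.63997 mol, so theoretical mass = 0.63997 × 70.90 = 45.374 g.
At 75.56% yield, actual mass of Cl2 = 45.374 × 0.7556 = 34.285 g.

34.28 g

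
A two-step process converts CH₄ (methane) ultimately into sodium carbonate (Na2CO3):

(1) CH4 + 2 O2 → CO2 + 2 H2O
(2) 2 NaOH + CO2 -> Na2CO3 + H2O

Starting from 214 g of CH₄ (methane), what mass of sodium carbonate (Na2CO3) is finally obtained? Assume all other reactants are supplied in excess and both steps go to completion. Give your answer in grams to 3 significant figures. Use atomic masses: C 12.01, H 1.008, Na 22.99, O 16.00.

1410 g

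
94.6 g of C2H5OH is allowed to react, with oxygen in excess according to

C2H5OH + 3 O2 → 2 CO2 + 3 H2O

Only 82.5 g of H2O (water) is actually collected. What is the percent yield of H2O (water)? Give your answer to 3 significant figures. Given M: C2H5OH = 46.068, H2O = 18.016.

n(C2H5OH) = 94.60 g / 46.068 g/mol = 2.053 mol.
From the equation the C2H5OH:H2O mole ratio is 1:3, so n(H2O) = 2.053 × 3/1 = 6.160 mol.
Mass of H2O = 6.160 mol × 18.016 g/mol = 111.0 g.
This is the theoretical yield. Percent yield = 82.5 g / 111.0 g × 100% = 74.33%.

74.3 %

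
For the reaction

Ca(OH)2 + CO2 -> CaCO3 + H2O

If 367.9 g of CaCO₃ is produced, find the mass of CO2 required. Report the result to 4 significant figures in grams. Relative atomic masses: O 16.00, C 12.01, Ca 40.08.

161.8 g

M(CaCO3) = 40.08 + 12.01 + 3(16.00) = 100.09 g/mol.
M(CO2) = 12.01 + 2(16.00) = 44.01 g/mol.
n(CaCO3) = 367.90 g / 100.09 g/mol = 3.6757 mol.
From the equation the CaCO3:CO2 mole ratio is 1:1, so n(CO2) = 3.6757 × 1/1 = 3.6757 mol.
Mass of CO2 = 3.6757 mol × 44.01 g/mol = 161.77 g.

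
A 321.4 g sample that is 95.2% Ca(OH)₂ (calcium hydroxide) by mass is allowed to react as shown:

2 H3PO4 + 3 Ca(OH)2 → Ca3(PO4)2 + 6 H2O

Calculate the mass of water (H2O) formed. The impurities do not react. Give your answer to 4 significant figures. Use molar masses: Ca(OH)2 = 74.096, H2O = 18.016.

Mass of pure Ca(OH)2 = 321.4 g × 0.952 = 305.97 g.
n(Ca(OH)2) = 305.97 g / 74.096 g/mol = 4.1294 mol.
From the equation the Ca(OH)2:H2O mole ratio is 3:6, so n(H2O) = 4.1294 × 6/3 = 8.2588 mol.
Mass of H2O = 8.2588 mol × 18.016 g/mol = 148.79 g.

148.8 g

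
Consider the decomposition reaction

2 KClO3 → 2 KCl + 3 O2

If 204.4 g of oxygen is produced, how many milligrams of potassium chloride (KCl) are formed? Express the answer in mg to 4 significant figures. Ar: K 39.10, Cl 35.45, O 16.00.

317500 mg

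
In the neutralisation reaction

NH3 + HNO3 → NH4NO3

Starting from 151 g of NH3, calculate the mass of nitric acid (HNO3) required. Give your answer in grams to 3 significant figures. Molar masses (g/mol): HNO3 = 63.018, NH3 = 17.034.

n(NH3) = 151.0 g / 17.034 g/mol = 8.865 mol.
From the equation the NH3:HNO3 mole ratio is 1:1, so n(HNO3) = 8.865 × 1/1 = 8.865 mol.
Mass of HNO3 = 8.865 mol × 63.018 g/mol = 558.6 g.

559 g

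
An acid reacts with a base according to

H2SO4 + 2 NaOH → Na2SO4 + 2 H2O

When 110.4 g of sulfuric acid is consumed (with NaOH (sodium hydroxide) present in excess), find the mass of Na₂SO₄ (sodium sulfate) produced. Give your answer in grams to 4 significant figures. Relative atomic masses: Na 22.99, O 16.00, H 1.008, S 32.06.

M(H2SO4) = 2(1.008) + 32.06 + 4(16.00) = 98.076 g/mol.
M(Na2SO4) = 2(22.99) + 32.06 + 4(16.00) = 142.04 g/mol.
n(H2SO4) = 110.40 g / 98.076 g/mol = 1.1257 mol.
From the equation the H2SO4:Na2SO4 mole ratio is 1:1, so n(Na2SO4) = 1.1257 × 1/1 = 1.1257 mol.
Mass of Na2SO4 = 1.1257 mol × 142.04 g/mol = 159.89 g.

159.9 g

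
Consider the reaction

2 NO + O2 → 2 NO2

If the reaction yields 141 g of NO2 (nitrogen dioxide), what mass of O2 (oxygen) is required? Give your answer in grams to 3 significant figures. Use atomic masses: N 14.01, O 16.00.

49.0 g

M(NO2) = 14.01 + 2(16.00) = 46.01 g/mol.
M(O2) = 2(16.00) = 32.00 g/mol.
n(NO2) = 141.0 g / 46.01 g/mol = 3.065 mol.
From the equation the NO2:O2 mole ratio is 2:1, so n(O2) = 3.065 × 1/2 = 1.532 mol.
Mass of O2 = 1.532 mol × 32.00 g/mol = 49.03 g.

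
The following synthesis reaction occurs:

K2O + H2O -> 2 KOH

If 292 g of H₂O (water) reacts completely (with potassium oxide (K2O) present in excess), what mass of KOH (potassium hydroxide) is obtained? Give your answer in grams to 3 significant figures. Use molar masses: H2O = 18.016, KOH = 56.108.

1820 g

n(H2O) = 292.0 g / 18.016 g/mol = 16.21 mol.
From the equation the H2O:KOH mole ratio is 1:2, so n(KOH) = 16.21 × 2/1 = 32.42 mol.
Mass of KOH = 32.42 mol × 56.108 g/mol = 1819 g.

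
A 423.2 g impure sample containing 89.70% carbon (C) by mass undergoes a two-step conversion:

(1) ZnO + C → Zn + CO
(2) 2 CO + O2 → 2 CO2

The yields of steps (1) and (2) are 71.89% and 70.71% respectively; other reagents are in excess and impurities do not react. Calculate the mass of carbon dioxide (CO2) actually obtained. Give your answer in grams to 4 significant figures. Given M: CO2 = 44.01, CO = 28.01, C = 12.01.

Pure C = 423.2 × 0.8970 = 379.61 g.
n(C) = 379.61 / 12.01 = 31.608 mol.
Step 1 (C:CO = 1:1): theoretical n(CO) = 31.608 mol; at 71.89% yield, n(CO) = 22.723 mol.
Step 2 (CO:CO2 = 2:2): theoretical n(CO2) = 22.723 mol, so theoretical mass = 22.723 × 44.01 = 1000.0 g.
At 70.71% yield, actual mass of CO2 = 1000.0 × 0.7071 = 707.12 g.

707.1 g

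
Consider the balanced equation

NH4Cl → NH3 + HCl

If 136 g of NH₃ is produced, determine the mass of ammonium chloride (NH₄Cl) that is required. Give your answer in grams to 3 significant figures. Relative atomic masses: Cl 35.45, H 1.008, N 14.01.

M(NH3) = 14.01 + 3(1.008) = 17.034 g/mol.
M(NH4Cl) = 14.01 + 4(1.008) + 35.45 = 53.492 g/mol.
n(NH3) = 136.0 g / 17.034 g/mol = 7.984 mol.
From the equation the NH3:NH4Cl mole ratio is 1:1, so n(NH4Cl) = 7.984 × 1/1 = 7.984 mol.
Mass of NH4Cl = 7.984 mol × 53.492 g/mol = 427.1 g.

427 g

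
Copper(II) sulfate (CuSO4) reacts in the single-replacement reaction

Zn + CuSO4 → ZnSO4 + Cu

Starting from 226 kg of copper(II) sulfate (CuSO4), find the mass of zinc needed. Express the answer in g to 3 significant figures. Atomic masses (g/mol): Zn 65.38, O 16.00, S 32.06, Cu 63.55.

92600 g

M(CuSO4) = 63.55 + 32.06 + 4(16.00) = 159.61 g/mol.
M(Zn) = 65.38 g/mol.
Convert: 226 kg = 226000 g.
n(CuSO4) = 226000 g / 159.61 g/mol = 1416 mol.
From the equation the CuSO4:Zn mole ratio is 1:1, so n(Zn) = 1416 × 1/1 = 1416 mol.
Mass of Zn = 1416 mol × 65.38 g/mol = 92570 g.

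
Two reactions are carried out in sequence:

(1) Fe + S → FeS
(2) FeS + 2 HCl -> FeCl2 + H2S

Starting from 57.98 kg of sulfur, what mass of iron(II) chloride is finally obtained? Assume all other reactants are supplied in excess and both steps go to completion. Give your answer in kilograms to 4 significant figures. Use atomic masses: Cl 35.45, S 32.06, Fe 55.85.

229.2 kg

M(S) = 32.06 g/mol.
M(FeCl2) = 55.85 + 2(35.45) = 126.75 g/mol.
57.98 kg = 57980 g.
n(S) = 57980 / 32.06 = 1808.5 mol.
Step 1 gives a 1:1 ratio of S to FeS, so n(FeS) = 1808.5 mol.
In step 2 the FeS:FeCl2 ratio is 1:1, so n(FeCl2) = 1808.5 mol.
Mass of FeCl2 = 1808.5 × 126.75 = 229230 g = 229.2 kg.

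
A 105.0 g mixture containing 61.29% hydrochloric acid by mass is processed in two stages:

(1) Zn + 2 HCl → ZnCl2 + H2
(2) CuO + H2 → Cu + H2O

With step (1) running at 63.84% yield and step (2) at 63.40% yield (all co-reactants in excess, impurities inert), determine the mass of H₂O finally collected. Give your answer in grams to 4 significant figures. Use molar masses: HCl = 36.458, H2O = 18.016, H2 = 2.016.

6.436 g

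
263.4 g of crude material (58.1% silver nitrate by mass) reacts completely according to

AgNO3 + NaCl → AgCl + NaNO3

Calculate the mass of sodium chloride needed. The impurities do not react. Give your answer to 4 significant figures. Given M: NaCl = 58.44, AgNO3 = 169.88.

Mass of pure AgNO3 = 263.4 g × 0.581 = 153.04 g.
n(AgNO3) = 153.04 g / 169.88 g/mol = 0.90084 mol.
From the equation the AgNO3:NaCl mole ratio is 1:1, so n(NaCl) = 0.90084 × 1/1 = 0.90084 mol.
Mass of NaCl = 0.90084 mol × 58.44 g/mol = 52.645 g.

52.65 g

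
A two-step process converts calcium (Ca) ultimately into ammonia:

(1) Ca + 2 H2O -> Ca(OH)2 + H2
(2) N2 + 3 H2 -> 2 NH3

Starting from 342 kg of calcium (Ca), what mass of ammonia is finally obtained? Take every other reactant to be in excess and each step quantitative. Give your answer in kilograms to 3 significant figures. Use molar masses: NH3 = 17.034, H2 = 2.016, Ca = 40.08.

96.9 kg

342 kg = 342000 g.
n(Ca) = 342000 / 40.08 = 8533 mol.
Step 1 gives a 1:1 ratio of Ca to H2, so n(H2) = 8533 mol.
In step 2 the H2:NH3 ratio is 3:2, so n(NH3) = 5689 mol.
Mass of NH3 = 5689 × 17.034 = 96900 g = 96.9 kg.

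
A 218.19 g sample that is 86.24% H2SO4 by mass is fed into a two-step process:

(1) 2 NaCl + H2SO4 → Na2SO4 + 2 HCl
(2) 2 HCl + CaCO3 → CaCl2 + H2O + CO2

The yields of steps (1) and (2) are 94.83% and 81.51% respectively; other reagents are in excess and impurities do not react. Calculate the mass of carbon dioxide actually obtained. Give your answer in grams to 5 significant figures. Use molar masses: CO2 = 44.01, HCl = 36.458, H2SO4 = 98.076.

65.266 g

Pure H2SO4 = 218.19 × 0.8624 = 188.167 g.
n(H2SO4) = 188.167 / 98.076 = 1.91858 mol.
Step 1 (H2SO4:HCl = 1:2): theoretical n(HCl) = 3.83717 mol; at 94.83% yield, n(HCl) = 3.63879 mol.
Step 2 (HCl:CO2 = 2:1): theoretical n(CO2) = 1.81939 mol, so theoretical mass = 1.81939 × 44.01 = 80.0715 g.
At 81.51% yield, actual mass of CO2 = 80.0715 × 0.8151 = 65.2663 g.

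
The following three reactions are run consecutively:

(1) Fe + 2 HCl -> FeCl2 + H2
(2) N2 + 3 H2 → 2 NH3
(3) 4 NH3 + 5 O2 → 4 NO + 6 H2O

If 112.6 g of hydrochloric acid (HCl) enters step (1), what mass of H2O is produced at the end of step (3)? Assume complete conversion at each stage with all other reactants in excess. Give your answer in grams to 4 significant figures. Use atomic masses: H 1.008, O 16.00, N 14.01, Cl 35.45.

27.82 g

M(HCl) = 1.008 + 35.45 = 36.458 g/mol.
M(H2O) = 2(1.008) + 16.00 = 18.016 g/mol.
n(HCl) = 112.6 / 36.458 = 3.0885 mol.
Reaction (1): HCl→H2 ratio 2:1 ⇒ n(H2) = 1.5442 mol.
Reaction (2): H2→NH3 ratio 3:2 ⇒ n(NH3) = 1.0295 mol.
Reaction (3): NH3→H2O ratio 4:6 ⇒ n(H2O) = 1.5442 mol.
Mass of H2O = 1.5442 × 18.016 = 27.821 g.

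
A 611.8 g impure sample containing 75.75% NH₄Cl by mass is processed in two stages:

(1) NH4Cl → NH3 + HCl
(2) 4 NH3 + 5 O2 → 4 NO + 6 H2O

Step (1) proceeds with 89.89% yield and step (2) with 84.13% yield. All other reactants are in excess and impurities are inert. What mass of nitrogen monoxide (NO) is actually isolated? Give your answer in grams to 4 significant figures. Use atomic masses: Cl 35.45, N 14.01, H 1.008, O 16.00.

Pure NH4Cl = 611.8 × 0.7575 = 463.44 g.
M(NH4Cl) = 14.01 + 4(1.008) + 35.45 = 53.492 g/mol.
M(NO) = 14.01 + 16.00 = 30.01 g/mol.
n(NH4Cl) = 463.44 / 53.492 = 8.6637 mol.
Step 1 (NH4Cl:NH3 = 1:1): theoretical n(NH3) = 8.6637 mol; at 89.89% yield, n(NH3) = 7.7878 mol.
Step 2 (NH3:NO = 4:4): theoretical n(NO) = 7.7878 mol, so theoretical mass = 7.7878 × 30.01 = 233.71 g.
At 84.13% yield, actual mass of NO = 233.71 × 0.8413 = 196.62 g.

196.6 g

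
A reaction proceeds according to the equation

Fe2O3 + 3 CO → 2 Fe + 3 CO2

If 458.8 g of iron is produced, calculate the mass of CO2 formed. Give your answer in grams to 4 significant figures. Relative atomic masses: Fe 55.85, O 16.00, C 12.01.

M(Fe) = 55.85 g/mol.
M(CO2) = 12.01 + 2(16.00) = 44.01 g/mol.
n(Fe) = 458.80 g / 55.85 g/mol = 8.2149 mol.
From the equation the Fe:CO2 mole ratio is 2:3, so n(CO2) = 8.2149 × 3/2 = 12.322 mol.
Mass of CO2 = 12.322 mol × 44.01 g/mol = 542.30 g.

542.3 g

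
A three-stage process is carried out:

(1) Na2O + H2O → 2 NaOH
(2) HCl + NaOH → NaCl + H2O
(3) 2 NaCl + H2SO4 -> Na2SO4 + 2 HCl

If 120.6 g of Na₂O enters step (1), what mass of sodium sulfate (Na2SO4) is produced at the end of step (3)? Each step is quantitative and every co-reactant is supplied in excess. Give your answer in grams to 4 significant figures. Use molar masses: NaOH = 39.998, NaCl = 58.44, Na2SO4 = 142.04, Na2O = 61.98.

276.4 g

n(Na2O) = 120.6 / 61.98 = 1.9458 mol.
Reaction (1): Na2O→NaOH ratio 1:2 ⇒ n(NaOH) = 3.8916 mol.
Reaction (2): NaOH→NaCl ratio 1:1 ⇒ n(NaCl) = 3.8916 mol.
Reaction (3): NaCl→Na2SO4 ratio 2:1 ⇒ n(Na2SO4) = 1.9458 mol.
Mass of Na2SO4 = 1.9458 × 142.04 = 276.38 g.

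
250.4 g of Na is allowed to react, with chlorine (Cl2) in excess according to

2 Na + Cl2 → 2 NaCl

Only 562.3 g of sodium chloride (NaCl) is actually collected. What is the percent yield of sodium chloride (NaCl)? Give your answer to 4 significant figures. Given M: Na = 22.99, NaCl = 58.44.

88.34 %

n(Na) = 250.40 g / 22.99 g/mol = 10.892 mol.
From the equation the Na:NaCl mole ratio is 2:2, so n(NaCl) = 10.892 × 2/2 = 10.892 mol.
Mass of NaCl = 10.892 mol × 58.44 g/mol = 636.51 g.
This is the theoretical yield. Percent yield = 562.3 g / 636.51 g × 100% = 88.341%.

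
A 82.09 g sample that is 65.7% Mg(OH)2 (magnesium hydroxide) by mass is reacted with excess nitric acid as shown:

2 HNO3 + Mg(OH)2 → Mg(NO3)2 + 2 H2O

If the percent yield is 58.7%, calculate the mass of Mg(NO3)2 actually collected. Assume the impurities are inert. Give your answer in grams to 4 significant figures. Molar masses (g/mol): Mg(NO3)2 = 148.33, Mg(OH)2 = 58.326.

80.51 g

Pure Mg(OH)2 available = 82.09 g × 0.657 = 53.933 g.
n(Mg(OH)2) = 53.933 g / 58.326 g/mol = 0.92468 mol.
From the equation the Mg(OH)2:Mg(NO3)2 mole ratio is 1:1, so n(Mg(NO3)2) = 0.92468 × 1/1 = 0.92468 mol.
Mass of Mg(NO3)2 = 0.92468 mol × 148.33 g/mol = 137.16 g.
Actual mass collected = 137.16 g × 0.587 = 80.512 g.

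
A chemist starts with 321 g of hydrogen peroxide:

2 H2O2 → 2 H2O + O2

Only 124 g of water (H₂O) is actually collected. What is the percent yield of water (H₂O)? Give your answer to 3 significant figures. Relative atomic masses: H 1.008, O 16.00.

M(H2O2) = 2(1.008) + 2(16.00) = 34.016 g/mol.
M(H2O) = 2(1.008) + 16.00 = 18.016 g/mol.
n(H2O2) = 321.0 g / 34.016 g/mol = 9.437 mol.
From the equation the H2O2:H2O mole ratio is 2:2, so n(H2O) = 9.437 × 2/2 = 9.437 mol.
Mass of H2O = 9.437 mol × 18.016 g/mol = 170.0 g.
This is the theoretical yield. Percent yield = 124 g / 170.0 g × 100% = 72.94%.

72.9 %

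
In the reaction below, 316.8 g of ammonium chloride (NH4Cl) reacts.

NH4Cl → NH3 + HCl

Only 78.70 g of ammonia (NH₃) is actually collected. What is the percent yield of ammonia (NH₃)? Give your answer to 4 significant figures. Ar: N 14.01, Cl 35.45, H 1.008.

M(NH4Cl) = 14.01 + 4(1.008) + 35.45 = 53.492 g/mol.
M(NH3) = 14.01 + 3(1.008) = 17.034 g/mol.
n(NH4Cl) = 316.80 g / 53.492 g/mol = 5.9224 mol.
From the equation the NH4Cl:NH3 mole ratio is 1:1, so n(NH3) = 5.9224 × 1/1 = 5.9224 mol.
Mass of NH3 = 5.9224 mol × 17.034 g/mol = 100.88 g.
This is the theoretical yield. Percent yield = 78.70 g / 100.88 g × 100% = 78.012%.

78.01 %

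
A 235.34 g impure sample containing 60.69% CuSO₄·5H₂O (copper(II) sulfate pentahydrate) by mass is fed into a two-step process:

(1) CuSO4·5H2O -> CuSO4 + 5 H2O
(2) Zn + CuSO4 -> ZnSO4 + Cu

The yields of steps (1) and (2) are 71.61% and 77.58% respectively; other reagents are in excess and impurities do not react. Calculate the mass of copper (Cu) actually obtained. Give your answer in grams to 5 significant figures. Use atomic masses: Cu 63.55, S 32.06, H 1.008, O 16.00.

Pure CuSO4·5H2O = 235.34 × 0.6069 = 142.828 g.
M(CuSO4·5H2O) = 63.55 + 32.06 + 9(16.00) + 10(1.008) = 249.69 g/mol.
M(Cu) = 63.55 g/mol.
n(CuSO4·5H2O) = 142.828 / 249.69 = 0.572021 mol.
Step 1 (CuSO4·5H2O:CuSO4 = 1:1): theoretical n(CuSO4) = 0.572021 mol; at 71.61% yield, n(CuSO4) = 0.409624 mol.
Step 2 (CuSO4:Cu = 1:1): theoretical n(Cu) = 0.409624 mol, so theoretical mass = 0.409624 × 63.55 = 26.0316 g.
At 77.58% yield, actual mass of Cu = 26.0316 × 0.7758 = 20.1953 g.

20.195 g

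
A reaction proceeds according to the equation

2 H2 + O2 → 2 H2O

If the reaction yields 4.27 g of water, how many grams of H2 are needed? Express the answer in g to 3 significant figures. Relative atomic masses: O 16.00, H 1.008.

M(H2O) = 2(1.008) + 16.00 = 18.016 g/mol.
M(H2) = 2(1.008) = 2.016 g/mol.
n(H2O) = 4.270 g / 18.016 g/mol = 0.2370 mol.
From the equation the H2O:H2 mole ratio is 2:2, so n(H2) = 0.2370 × 2/2 = 0.2370 mol.
Mass of H2 = 0.2370 mol × 2.016 g/mol = 0.4778 g.

0.478 g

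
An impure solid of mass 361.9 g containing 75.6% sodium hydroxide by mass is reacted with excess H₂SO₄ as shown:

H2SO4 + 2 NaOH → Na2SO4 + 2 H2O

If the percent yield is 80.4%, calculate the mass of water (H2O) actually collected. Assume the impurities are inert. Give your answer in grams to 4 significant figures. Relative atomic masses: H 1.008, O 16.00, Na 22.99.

Pure NaOH available = 361.9 g × 0.756 = 273.60 g.
M(NaOH) = 22.99 + 16.00 + 1.008 = 39.998 g/mol.
M(H2O) = 2(1.008) + 16.00 = 18.016 g/mol.
n(NaOH) = 273.60 g / 39.998 g/mol = 6.8403 mol.
From the equation the NaOH:H2O mole ratio is 2:2, so n(H2O) = 6.8403 × 2/2 = 6.8403 mol.
Mass of H2O = 6.8403 mol × 18.016 g/mol = 123.23 g.
Actual mass collected = 123.23 g × 0.804 = 99.080 g.

99.08 g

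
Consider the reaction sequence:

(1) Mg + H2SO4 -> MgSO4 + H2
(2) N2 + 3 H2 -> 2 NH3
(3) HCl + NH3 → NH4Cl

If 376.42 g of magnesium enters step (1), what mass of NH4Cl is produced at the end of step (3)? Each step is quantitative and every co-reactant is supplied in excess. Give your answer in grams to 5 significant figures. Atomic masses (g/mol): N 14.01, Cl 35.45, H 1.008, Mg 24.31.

552.19 g

M(Mg) = 24.31 g/mol.
M(NH4Cl) = 14.01 + 4(1.008) + 35.45 = 53.492 g/mol.
n(Mg) = 376.42 / 24.31 = 15.4842 mol.
Reaction (1): Mg→H2 ratio 1:1 ⇒ n(H2) = 15.4842 mol.
Reaction (2): H2→NH3 ratio 3:2 ⇒ n(NH3) = 10.3228 mol.
Reaction (3): NH3→NH4Cl ratio 1:1 ⇒ n(NH4Cl) = 10.3228 mol.
Mass of NH4Cl = 10.3228 × 53.492 = 552.186 g.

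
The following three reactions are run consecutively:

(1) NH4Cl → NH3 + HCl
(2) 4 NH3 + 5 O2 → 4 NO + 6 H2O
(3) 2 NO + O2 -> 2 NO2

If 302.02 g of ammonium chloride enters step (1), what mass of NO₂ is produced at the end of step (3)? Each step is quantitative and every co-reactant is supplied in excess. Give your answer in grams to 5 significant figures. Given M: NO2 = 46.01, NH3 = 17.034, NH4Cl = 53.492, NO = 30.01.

n(NH4Cl) = 302.02 / 53.492 = 5.64608 mol.
Reaction (1): NH4Cl→NH3 ratio 1:1 ⇒ n(NH3) = 5.64608 mol.
Reaction (2): NH3→NO ratio 4:4 ⇒ n(NO) = 5.64608 mol.
Reaction (3): NO→NO2 ratio 2:2 ⇒ n(NO2) = 5.64608 mol.
Mass of NO2 = 5.64608 × 46.01 = 259.776 g.

259.78 g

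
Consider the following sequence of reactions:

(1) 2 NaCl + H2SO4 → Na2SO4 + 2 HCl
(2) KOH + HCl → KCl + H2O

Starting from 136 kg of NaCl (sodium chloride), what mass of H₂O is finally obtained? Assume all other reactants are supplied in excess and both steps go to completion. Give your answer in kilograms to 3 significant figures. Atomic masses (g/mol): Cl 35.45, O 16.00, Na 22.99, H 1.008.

M(NaCl) = 22.99 + 35.45 = 58.44 g/mol.
M(H2O) = 2(1.008) + 16.00 = 18.016 g/mol.
136 kg = 136000 g.
n(NaCl) = 136000 / 58.44 = 2327 mol.
Step 1 gives a 2:2 ratio of NaCl to HCl, so n(HCl) = 2327 mol.
In step 2 the HCl:H2O ratio is 1:1, so n(H2O) = 2327 mol.
Mass of H2O = 2327 × 18.016 = 41930 g = 41.9 kg.

41.9 kg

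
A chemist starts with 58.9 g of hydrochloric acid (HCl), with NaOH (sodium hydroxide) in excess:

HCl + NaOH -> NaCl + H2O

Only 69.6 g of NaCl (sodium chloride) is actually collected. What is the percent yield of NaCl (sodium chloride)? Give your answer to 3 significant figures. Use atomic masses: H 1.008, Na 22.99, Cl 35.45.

73.7 %

M(HCl) = 1.008 + 35.45 = 36.458 g/mol.
M(NaCl) = 22.99 + 35.45 = 58.44 g/mol.
n(HCl) = 58.90 g / 36.458 g/mol = 1.616 mol.
From the equation the HCl:NaCl mole ratio is 1:1, so n(NaCl) = 1.616 × 1/1 = 1.616 mol.
Mass of NaCl = 1.616 mol × 58.44 g/mol = 94.41 g.
This is the theoretical yield. Percent yield = 69.6 g / 94.41 g × 100% = 73.72%.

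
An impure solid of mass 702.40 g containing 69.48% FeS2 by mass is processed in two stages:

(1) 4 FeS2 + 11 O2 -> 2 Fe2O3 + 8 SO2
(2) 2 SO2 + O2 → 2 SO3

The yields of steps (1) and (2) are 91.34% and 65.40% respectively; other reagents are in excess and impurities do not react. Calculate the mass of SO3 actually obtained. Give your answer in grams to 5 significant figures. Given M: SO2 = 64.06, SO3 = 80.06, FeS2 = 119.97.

389.10 g

Pure FeS2 = 702.40 × 0.6948 = 488.028 g.
n(FeS2) = 488.028 / 119.97 = 4.06791 mol.
Step 1 (FeS2:SO2 = 4:8): theoretical n(SO2) = 8.13583 mol; at 91.34% yield, n(SO2) = 7.43126 mol.
Step 2 (SO2:SO3 = 2:2): theoretical n(SO3) = 7.43126 mol, so theoretical mass = 7.43126 × 80.06 = 594.947 g.
At 65.40% yield, actual mass of SO3 = 594.947 × 0.6540 = 389.095 g.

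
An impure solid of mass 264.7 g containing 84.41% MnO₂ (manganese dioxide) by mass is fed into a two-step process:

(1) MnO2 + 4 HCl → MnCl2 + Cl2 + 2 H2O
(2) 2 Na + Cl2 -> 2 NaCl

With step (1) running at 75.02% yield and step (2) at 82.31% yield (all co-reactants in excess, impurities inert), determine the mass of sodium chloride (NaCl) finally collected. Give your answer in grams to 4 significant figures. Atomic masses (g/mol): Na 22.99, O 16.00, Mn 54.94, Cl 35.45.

185.5 g

Pure MnO2 = 264.7 × 0.8441 = 223.43 g.
M(MnO2) = 54.94 + 2(16.00) = 86.94 g/mol.
M(NaCl) = 22.99 + 35.45 = 58.44 g/mol.
n(MnO2) = 223.43 / 86.94 = 2.5700 mol.
Step 1 (MnO2:Cl2 = 1:1): theoretical n(Cl2) = 2.5700 mol; at 75.02% yield, n(Cl2) = 1.9280 mol.
Step 2 (Cl2:NaCl = 1:2): theoretical n(NaCl) = 3.8560 mol, so theoretical mass = 3.8560 × 58.44 = 225.34 g.
At 82.31% yield, actual mass of NaCl = 225.34 × 0.8231 = 185.48 g.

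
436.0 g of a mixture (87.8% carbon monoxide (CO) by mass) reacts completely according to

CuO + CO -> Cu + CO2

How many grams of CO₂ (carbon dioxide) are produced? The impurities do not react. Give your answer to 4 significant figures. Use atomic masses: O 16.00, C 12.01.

601.5 g

Mass of pure CO = 436.0 g × 0.878 = 382.81 g.
M(CO) = 12.01 + 16.00 = 28.01 g/mol.
M(CO2) = 12.01 + 2(16.00) = 44.01 g/mol.
n(CO) = 382.81 g / 28.01 g/mol = 13.667 mol.
From the equation the CO:CO2 mole ratio is 1:1, so n(CO2) = 13.667 × 1/1 = 13.667 mol.
Mass of CO2 = 13.667 mol × 44.01 g/mol = 601.48 g.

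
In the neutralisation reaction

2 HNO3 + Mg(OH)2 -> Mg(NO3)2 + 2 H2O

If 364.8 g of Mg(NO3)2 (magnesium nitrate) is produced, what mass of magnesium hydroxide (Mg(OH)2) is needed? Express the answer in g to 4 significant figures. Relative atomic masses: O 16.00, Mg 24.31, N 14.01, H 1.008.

143.4 g

M(Mg(NO3)2) = 24.31 + 2(14.01) + 6(16.00) = 148.33 g/mol.
M(Mg(OH)2) = 24.31 + 2(16.00) + 2(1.008) = 58.326 g/mol.
n(Mg(NO3)2) = 364.80 g / 148.33 g/mol = 2.4594 mol.
From the equation the Mg(NO3)2:Mg(OH)2 mole ratio is 1:1, so n(Mg(OH)2) = 2.4594 × 1/1 = 2.4594 mol.
Mass of Mg(OH)2 = 2.4594 mol × 58.326 g/mol = 143.45 g.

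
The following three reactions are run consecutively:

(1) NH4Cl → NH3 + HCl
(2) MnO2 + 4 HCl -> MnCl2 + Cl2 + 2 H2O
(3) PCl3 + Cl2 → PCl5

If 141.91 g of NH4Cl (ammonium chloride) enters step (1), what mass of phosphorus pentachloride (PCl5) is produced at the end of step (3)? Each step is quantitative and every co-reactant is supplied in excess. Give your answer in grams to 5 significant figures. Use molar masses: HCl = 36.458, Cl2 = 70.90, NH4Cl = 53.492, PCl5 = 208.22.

n(NH4Cl) = 141.91 / 53.492 = 2.65292 mol.
Reaction (1): NH4Cl→HCl ratio 1:1 ⇒ n(HCl) = 2.65292 mol.
Reaction (2): HCl→Cl2 ratio 4:1 ⇒ n(Cl2) = 0.663230 mol.
Reaction (3): Cl2→PCl5 ratio 1:1 ⇒ n(PCl5) = 0.663230 mol.
Mass of PCl5 = 0.663230 × 208.22 = 138.098 g.

138.10 g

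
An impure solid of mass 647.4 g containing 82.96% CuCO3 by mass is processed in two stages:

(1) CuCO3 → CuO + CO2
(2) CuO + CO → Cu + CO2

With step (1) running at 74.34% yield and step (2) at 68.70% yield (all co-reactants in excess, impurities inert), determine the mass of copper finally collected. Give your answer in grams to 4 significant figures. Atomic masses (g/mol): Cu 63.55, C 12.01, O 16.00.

141.1 g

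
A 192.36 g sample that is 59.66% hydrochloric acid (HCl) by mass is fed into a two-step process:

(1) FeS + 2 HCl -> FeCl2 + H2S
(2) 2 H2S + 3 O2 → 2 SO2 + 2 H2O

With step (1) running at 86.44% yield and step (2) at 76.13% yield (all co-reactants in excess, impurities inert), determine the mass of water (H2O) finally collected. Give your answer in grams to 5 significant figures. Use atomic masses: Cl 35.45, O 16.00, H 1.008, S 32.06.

18.660 g

Pure HCl = 192.36 × 0.5966 = 114.762 g.
M(HCl) = 1.008 + 35.45 = 36.458 g/mol.
M(H2O) = 2(1.008) + 16.00 = 18.016 g/mol.
n(HCl) = 114.762 / 36.458 = 3.14779 mol.
Step 1 (HCl:H2S = 2:1): theoretical n(H2S) = 1.57389 mol; at 86.44% yield, n(H2S) = 1.36047 mol.
Step 2 (H2S:H2O = 2:2): theoretical n(H2O) = 1.36047 mol, so theoretical mass = 1.36047 × 18.016 = 24.5103 g.
At 76.13% yield, actual mass of H2O = 24.5103 × 0.7613 = 18.6597 g.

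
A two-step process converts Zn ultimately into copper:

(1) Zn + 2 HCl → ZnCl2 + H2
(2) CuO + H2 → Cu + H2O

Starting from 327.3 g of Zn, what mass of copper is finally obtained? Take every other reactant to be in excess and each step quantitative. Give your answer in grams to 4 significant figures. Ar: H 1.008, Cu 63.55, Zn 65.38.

318.1 g

M(Zn) = 65.38 g/mol.
M(Cu) = 63.55 g/mol.
n(Zn) = 327.30 / 65.38 = 5.0061 mol.
Step 1 gives a 1:1 ratio of Zn to H2, so n(H2) = 5.0061 mol.
In step 2 the H2:Cu ratio is 1:1, so n(Cu) = 5.0061 mol.
Mass of Cu = 5.0061 × 63.55 = 318.14 g.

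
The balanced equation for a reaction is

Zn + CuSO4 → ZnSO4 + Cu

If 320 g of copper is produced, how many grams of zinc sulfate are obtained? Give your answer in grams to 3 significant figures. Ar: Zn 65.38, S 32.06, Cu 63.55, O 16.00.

813 g

M(Cu) = 63.55 g/mol.
M(ZnSO4) = 65.38 + 32.06 + 4(16.00) = 161.44 g/mol.
n(Cu) = 320.0 g / 63.55 g/mol = 5.035 mol.
From the equation the Cu:ZnSO4 mole ratio is 1:1, so n(ZnSO4) = 5.035 × 1/1 = 5.035 mol.
Mass of ZnSO4 = 5.035 mol × 161.44 g/mol = 812.9 g.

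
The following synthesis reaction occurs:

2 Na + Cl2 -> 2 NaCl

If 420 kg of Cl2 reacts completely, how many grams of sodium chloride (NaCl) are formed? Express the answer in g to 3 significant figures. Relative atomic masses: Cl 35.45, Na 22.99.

692000 g

M(Cl2) = 2(35.45) = 70.90 g/mol.
M(NaCl) = 22.99 + 35.45 = 58.44 g/mol.
Convert: 420 kg = 420000 g.
n(Cl2) = 420000 g / 70.90 g/mol = 5924 mol.
From the equation the Cl2:NaCl mole ratio is 1:2, so n(NaCl) = 5924 × 2/1 = 11850 mol.
Mass of NaCl = 11850 mol × 58.44 g/mol = 692400 g.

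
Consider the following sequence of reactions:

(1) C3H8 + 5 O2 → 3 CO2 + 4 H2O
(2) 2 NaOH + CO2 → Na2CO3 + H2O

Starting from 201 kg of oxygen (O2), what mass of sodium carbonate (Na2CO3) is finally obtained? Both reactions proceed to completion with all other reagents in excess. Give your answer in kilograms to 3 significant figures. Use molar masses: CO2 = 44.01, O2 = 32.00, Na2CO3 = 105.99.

399 kg

201 kg = 201000 g.
n(O2) = 201000 / 32.00 = 6281 mol.
Step 1 gives a 5:3 ratio of O2 to CO2, so n(CO2) = 3769 mol.
In step 2 the CO2:Na2CO3 ratio is 1:1, so n(Na2CO3) = 3769 mol.
Mass of Na2CO3 = 3769 × 105.99 = 399400 g = 399 kg.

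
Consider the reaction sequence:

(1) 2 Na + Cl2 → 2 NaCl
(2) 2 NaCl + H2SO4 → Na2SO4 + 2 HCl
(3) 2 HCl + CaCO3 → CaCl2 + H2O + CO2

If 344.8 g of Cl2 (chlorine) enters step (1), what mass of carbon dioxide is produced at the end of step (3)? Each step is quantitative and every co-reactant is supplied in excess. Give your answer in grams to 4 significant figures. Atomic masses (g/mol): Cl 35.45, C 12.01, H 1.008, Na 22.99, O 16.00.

M(Cl2) = 2(35.45) = 70.90 g/mol.
M(CO2) = 12.01 + 2(16.00) = 44.01 g/mol.
n(Cl2) = 344.8 / 70.90 = 4.8632 mol.
Reaction (1): Cl2→NaCl ratio 1:2 ⇒ n(NaCl) = 9.7264 mol.
Reaction (2): NaCl→HCl ratio 2:2 ⇒ n(HCl) = 9.7264 mol.
Reaction (3): HCl→CO2 ratio 2:1 ⇒ n(CO2) = 4.8632 mol.
Mass of CO2 = 4.8632 × 44.01 = 214.03 g.

214.0 g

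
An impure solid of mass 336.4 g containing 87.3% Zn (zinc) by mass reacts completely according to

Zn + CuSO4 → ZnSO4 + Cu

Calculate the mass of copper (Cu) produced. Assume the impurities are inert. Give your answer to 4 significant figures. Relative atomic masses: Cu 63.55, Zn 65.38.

Mass of pure Zn = 336.4 g × 0.873 = 293.68 g.
M(Zn) = 65.38 g/mol.
M(Cu) = 63.55 g/mol.
n(Zn) = 293.68 g / 65.38 g/mol = 4.4919 mol.
From the equation the Zn:Cu mole ratio is 1:1, so n(Cu) = 4.4919 × 1/1 = 4.4919 mol.
Mass of Cu = 4.4919 mol × 63.55 g/mol = 285.46 g.

285.5 g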